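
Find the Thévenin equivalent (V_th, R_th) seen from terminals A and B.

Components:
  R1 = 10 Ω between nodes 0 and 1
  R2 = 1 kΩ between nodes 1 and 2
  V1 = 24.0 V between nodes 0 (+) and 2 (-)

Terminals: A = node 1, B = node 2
Step 1 — V_th is the open-circuit voltage V_A - V_B (nothing connected across the terminals).
Nodal analysis, taking node 2 as the 0 V reference.
Source V1 fixes V_0 = 24 V.
KCL at each unknown node (sum of currents leaving = 0; resistances in Ω):
  Node 1: (V_1 - 24)/10 + (V_1 - 0)/1000 = 0
Collecting terms: 0.101 × V_1 = 2.4  =>  V_1 = 23.76 V
V_th = V_1 - V_2 = 23.76 - 0 = 23.76 V
Step 2 — R_th: zero the source — replace V1 by a short circuit (node 2 merges into node 0) — and find the resistance seen between A (node 1) and B (node 0).
Reduce the network between node 1 (A) and node 0 (B) by series/parallel combination:
  Rp1 = R1 ‖ R2 (parallel, both between nodes 0 and 1) = 1/(1/10 + 1/1000) = 9.901 Ω
R_th = 9.901 Ω

Final answer: V_th = 23.76 V, R_th = 9.901 Ω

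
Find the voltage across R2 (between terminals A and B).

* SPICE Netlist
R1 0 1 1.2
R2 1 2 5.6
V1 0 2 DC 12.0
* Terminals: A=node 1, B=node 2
R1 and R2 are in series across V1 (node 0 → node 1 → node 2), and the output A–B is taken across R2, so this is a voltage divider.
Series current: I = V1/(R1 + R2) = 12/(1.2 + 5.6) = 12/6.8 = 1.765 A
V_R2 = I × R2 = V1 × R2/(R1 + R2) = 12 × 5.6/6.8 = 9.882 V

Final answer: 9.882 V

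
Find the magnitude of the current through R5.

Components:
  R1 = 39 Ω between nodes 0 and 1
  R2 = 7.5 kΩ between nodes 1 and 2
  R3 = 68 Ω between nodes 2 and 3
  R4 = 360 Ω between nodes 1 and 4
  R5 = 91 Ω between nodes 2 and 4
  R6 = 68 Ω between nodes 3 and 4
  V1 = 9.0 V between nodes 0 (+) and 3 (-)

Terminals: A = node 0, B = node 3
Nodal analysis, taking node 3 as the 0 V reference.
Source V1 fixes V_0 = 9 V.
KCL at each unknown node (sum of currents leaving = 0; resistances in Ω):
  Node 1: (V_1 - 9)/39 + (V_1 - V_2)/7500 + (V_1 - V_4)/360 = 0
  Node 2: (V_2 - V_1)/7500 + (V_2 - 0)/68 + (V_2 - V_4)/91 = 0
  Node 4: (V_4 - V_1)/360 + (V_4 - V_2)/91 + (V_4 - 0)/68 = 0
Collecting terms (coefficients in siemens):
  0.02855·V_1 - 0.0001333·V_2 - 0.002778·V_4 = 0.2308
  0.02583·V_2 - 0.0001333·V_1 - 0.01099·V_4 = 0
  0.02847·V_4 - 0.002778·V_1 - 0.01099·V_2 = 0
Solving these 3 simultaneous equations (Gaussian elimination) gives:
  V_1 = 8.179 V, V_2 = 0.4567 V, V_4 = 0.9742 V
I_R5 = (V_2 - V_4)/R5 = (0.4567 - 0.9742)/91 = -0.005687 A
|I_R5| = 0.005687 A

Final answer: |I_R5| = 0.005687 A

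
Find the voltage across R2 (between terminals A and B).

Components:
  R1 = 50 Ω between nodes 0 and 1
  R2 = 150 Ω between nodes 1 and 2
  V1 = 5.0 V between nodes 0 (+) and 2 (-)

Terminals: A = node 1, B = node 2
R1 and R2 are in series across V1 (node 0 → node 1 → node 2), and the output A–B is taken across R2, so this is a voltage divider.
Series current: I = V1/(R1 + R2) = 5/(50 + 150) = 5/200 = 0.025 A
V_R2 = I × R2 = V1 × R2/(R1 + R2) = 5 × 150/200 = 3.75 V

Final answer: 3.75 V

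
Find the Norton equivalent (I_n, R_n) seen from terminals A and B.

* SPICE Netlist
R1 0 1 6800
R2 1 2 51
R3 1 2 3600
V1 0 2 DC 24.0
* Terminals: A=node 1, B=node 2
Find the Thévenin equivalent first; then I_n = V_th/R_th and R_n = R_th.
Step 1 — V_th is the open-circuit voltage V_A - V_B (nothing connected across the terminals).
Nodal analysis, taking node 2 as the 0 V reference.
Source V1 fixes V_0 = 24 V.
KCL at each unknown node (sum of currents leaving = 0; resistances in Ω):
  Node 1: (V_1 - 24)/6800 + (V_1 - 0)/51 + (V_1 - 0)/3600 = 0
Collecting terms: 0.02003 × V_1 = 0.003529  =>  V_1 = 0.1762 V
V_th = V_1 - V_2 = 0.1762 - 0 = 0.1762 V
Step 2 — R_th: zero the source — replace V1 by a short circuit (node 2 merges into node 0) — and find the resistance seen between A (node 1) and B (node 0).
Reduce the network between node 1 (A) and node 0 (B) by series/parallel combination:
  Rp1 = R1 ‖ R2 ‖ R3 (parallel, all between nodes 0 and 1) = 1/(1/6800 + 1/51 + 1/3600) = 49.92 Ω
R_th = 49.92 Ω
I_n = V_th/R_th = 0.1762/49.92 = 0.003529 A, and R_n = R_th = 49.92 Ω

Final answer: I_n = 0.003529 A, R_n = 49.92 Ω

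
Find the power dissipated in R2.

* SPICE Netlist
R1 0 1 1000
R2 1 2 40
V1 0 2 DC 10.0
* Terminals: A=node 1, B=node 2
Nodal analysis, taking node 2 as the 0 V reference.
Source V1 fixes V_0 = 10 V.
KCL at each unknown node (sum of currents leaving = 0; resistances in Ω):
  Node 1: (V_1 - 10)/1000 + (V_1 - 0)/40 = 0
Collecting terms: 0.026 × V_1 = 0.01  =>  V_1 = 0.3846 V
I_R2 = (V_1 - V_2)/R2 = (0.3846 - 0)/40 = 0.009615 A
P_R2 = I_R2² × R2 = (0.009615)² × 40 = 0.003698 W

Final answer: 0.003698 W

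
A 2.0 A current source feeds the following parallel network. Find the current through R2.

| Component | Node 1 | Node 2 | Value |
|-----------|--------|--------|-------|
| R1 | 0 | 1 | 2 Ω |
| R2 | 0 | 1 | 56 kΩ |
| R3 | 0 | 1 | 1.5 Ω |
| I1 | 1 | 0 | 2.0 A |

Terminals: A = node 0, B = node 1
All resistors sit directly between nodes 0 and 1, so they are in parallel and share one voltage V; the full source current 2 A splits among them.
1/R_par = 1/2 + 1/56000 + 1/1.5 = 1.167 S  =>  R_par = 0.8571 Ω
V = I × R_par = 2 × 0.8571 = 1.714 V
I_R2 = V/R2 = 1.714/56000 = 0.00003061 A

Final answer: 3.061e-05 A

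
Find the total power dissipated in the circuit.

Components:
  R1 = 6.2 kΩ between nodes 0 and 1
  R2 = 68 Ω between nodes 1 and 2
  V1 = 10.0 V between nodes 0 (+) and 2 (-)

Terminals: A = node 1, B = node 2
Nodal analysis, taking node 2 as the 0 V reference.
Source V1 fixes V_0 = 10 V.
KCL at each unknown node (sum of currents leaving = 0; resistances in Ω):
  Node 1: (V_1 - 10)/6200 + (V_1 - 0)/68 = 0
Collecting terms: 0.01487 × V_1 = 0.001613  =>  V_1 = 0.1085 V
Power in each resistor, P = (ΔV)²/R:
  P_R1 = (10 - 0.1085)²/6200 = 0.01578 W
  P_R2 = (0.1085 - 0)²/68 = 0.0001731 W
P_total = P_R1 + P_R2 = 0.01595 W

Final answer: 0.01595 W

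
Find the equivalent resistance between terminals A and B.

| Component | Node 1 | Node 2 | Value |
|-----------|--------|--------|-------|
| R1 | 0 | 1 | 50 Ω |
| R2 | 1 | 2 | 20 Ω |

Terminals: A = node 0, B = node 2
Reduce the network between node 0 (A) and node 2 (B) by series/parallel combination:
  Rs1 = R1 + R2 (series, joined only at node 1) = 50 + 20 = 70 Ω
R_eq = 70 Ω

Final answer: 70 Ω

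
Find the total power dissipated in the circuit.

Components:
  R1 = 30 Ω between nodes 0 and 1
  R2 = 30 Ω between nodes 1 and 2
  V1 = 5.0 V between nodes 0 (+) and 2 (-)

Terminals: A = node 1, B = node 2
Nodal analysis, taking node 2 as the 0 V reference.
Source V1 fixes V_0 = 5 V.
KCL at each unknown node (sum of currents leaving = 0; resistances in Ω):
  Node 1: (V_1 - 5)/30 + (V_1 - 0)/30 = 0
Collecting terms: 0.06667 × V_1 = 0.1667  =>  V_1 = 2.5 V
Power in each resistor, P = (ΔV)²/R:
  P_R1 = (5 - 2.5)²/30 = 0.2083 W
  P_R2 = (2.5 - 0)²/30 = 0.2083 W
P_total = P_R1 + P_R2 = 0.4167 W

Final answer: 0.4167 W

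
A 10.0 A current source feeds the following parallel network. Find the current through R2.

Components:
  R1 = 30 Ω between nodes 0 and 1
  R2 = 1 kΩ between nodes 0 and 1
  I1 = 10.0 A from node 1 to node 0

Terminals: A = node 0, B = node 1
All resistors sit directly between nodes 0 and 1, so they are in parallel and share one voltage V; the full source current 10 A splits among them.
1/R_par = 1/30 + 1/1000 = 0.03433 S  =>  R_par = 29.13 Ω
V = I × R_par = 10 × 29.13 = 291.3 V
I_R2 = V/R2 = 291.3/1000 = 0.2913 A

Final answer: 0.2913 A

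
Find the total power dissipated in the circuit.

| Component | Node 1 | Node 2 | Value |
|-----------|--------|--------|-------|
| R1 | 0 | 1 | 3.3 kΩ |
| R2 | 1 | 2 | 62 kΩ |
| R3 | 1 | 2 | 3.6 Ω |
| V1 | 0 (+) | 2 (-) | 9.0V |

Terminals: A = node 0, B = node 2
Nodal analysis, taking node 2 as the 0 V reference.
Source V1 fixes V_0 = 9 V.
KCL at each unknown node (sum of currents leaving = 0; resistances in Ω):
  Node 1: (V_1 - 9)/3300 + (V_1 - 0)/62000 + (V_1 - 0)/3.6 = 0
Collecting terms: 0.2781 × V_1 = 0.002727  =>  V_1 = 0.009807 V
Power in each resistor, P = (ΔV)²/R:
  P_R1 = (9 - 0.009807)²/3300 = 0.02449 W
  P_R2 = (0.009807 - 0)²/62000 = 0.000000001551 W
  P_R3 = (0.009807 - 0)²/3.6 = 0.00002672 W
P_total = P_R1 + P_R2 + P_R3 = 0.02452 W

Final answer: 0.02452 W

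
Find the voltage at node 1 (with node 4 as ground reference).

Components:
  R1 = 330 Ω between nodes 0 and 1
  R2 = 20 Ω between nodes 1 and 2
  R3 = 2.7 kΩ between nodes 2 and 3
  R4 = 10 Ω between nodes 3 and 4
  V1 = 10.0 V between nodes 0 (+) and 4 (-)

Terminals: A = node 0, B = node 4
Nodal analysis, taking node 4 as the 0 V reference.
Source V1 fixes V_0 = 10 V.
KCL at each unknown node (sum of currents leaving = 0; resistances in Ω):
  Node 1: (V_1 - 10)/330 + (V_1 - V_2)/20 = 0
  Node 2: (V_2 - V_1)/20 + (V_2 - V_3)/2700 = 0
  Node 3: (V_3 - V_2)/2700 + (V_3 - 0)/10 = 0
Collecting terms (coefficients in siemens):
  0.05303·V_1 - 0.05·V_2 = 0.0303
  0.05037·V_2 - 0.05·V_1 - 0.0003704·V_3 = 0
  0.1004·V_3 - 0.0003704·V_2 = 0
Solving these 3 simultaneous equations (Gaussian elimination) gives:
  V_1 = 8.922 V, V_2 = 8.856 V, V_3 = 0.03268 V
The requested potential is V_1 = 8.922 V.

Final answer: V_1 = 8.922 V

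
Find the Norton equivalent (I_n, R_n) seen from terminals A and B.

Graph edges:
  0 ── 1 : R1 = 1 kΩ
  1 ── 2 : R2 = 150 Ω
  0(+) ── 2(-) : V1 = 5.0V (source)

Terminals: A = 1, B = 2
Find the Thévenin equivalent first; then I_n = V_th/R_th and R_n = R_th.
Step 1 — V_th is the open-circuit voltage V_A - V_B (nothing connected across the terminals).
Nodal analysis, taking node 2 as the 0 V reference.
Source V1 fixes V_0 = 5 V.
KCL at each unknown node (sum of currents leaving = 0; resistances in Ω):
  Node 1: (V_1 - 5)/1000 + (V_1 - 0)/150 = 0
Collecting terms: 0.007667 × V_1 = 0.005  =>  V_1 = 0.6522 V
V_th = V_1 - V_2 = 0.6522 - 0 = 0.6522 V
Step 2 — R_th: zero the source — replace V1 by a short circuit (node 2 merges into node 0) — and find the resistance seen between A (node 1) and B (node 0).
Reduce the network between node 1 (A) and node 0 (B) by series/parallel combination:
  Rp1 = R1 ‖ R2 (parallel, both between nodes 0 and 1) = 1/(1/1000 + 1/150) = 130.4 Ω
R_th = 130.4 Ω
I_n = V_th/R_th = 0.6522/130.4 = 0.005 A, and R_n = R_th = 130.4 Ω

Final answer: I_n = 0.005 A, R_n = 130.4 Ω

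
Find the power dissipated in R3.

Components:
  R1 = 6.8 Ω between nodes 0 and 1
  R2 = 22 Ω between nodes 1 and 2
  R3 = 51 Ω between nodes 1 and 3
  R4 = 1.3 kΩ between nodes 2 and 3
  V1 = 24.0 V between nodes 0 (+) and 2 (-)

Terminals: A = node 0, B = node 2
Nodal analysis, taking node 2 as the 0 V reference.
Source V1 fixes V_0 = 24 V.
KCL at each unknown node (sum of currents leaving = 0; resistances in Ω):
  Node 1: (V_1 - 24)/6.8 + (V_1 - 0)/22 + (V_1 - V_3)/51 = 0
  Node 3: (V_3 - V_1)/51 + (V_3 - 0)/1300 = 0
Collecting terms (coefficients in siemens):
  0.2121·V_1 - 0.01961·V_3 = 3.529
  0.02038·V_3 - 0.01961·V_1 = 0
Determinant D = (0.2121)(0.02038) - (-0.01961)(-0.01961) = 0.003938
V_1 = [(3.529)(0.02038) - (-0.01961)(0)]/D = 18.26 V
V_3 = [(0.2121)(0) - (3.529)(-0.01961)]/D = 17.57 V
I_R3 = (V_1 - V_3)/R3 = (18.26 - 17.57)/51 = 0.01352 A
P_R3 = I_R3² × R3 = (0.01352)² × 51 = 0.00932 W

Final answer: 0.00932 W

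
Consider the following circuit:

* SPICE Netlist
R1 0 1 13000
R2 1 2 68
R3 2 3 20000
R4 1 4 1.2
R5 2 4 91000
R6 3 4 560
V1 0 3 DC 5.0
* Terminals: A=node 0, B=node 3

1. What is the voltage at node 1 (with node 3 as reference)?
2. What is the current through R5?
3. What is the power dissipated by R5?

Nodal analysis, taking node 3 as the 0 V reference.
Source V1 fixes V_0 = 5 V.
KCL at each unknown node (sum of currents leaving = 0; resistances in Ω):
  Node 1: (V_1 - 5)/13000 + (V_1 - V_2)/68 + (V_1 - V_4)/1.2 = 0
  Node 2: (V_2 - V_1)/68 + (V_2 - 0)/20000 + (V_2 - V_4)/91000 = 0
  Node 4: (V_4 - V_1)/1.2 + (V_4 - V_2)/91000 + (V_4 - 0)/560 = 0
Collecting terms (coefficients in siemens):
  0.8481·V_1 - 0.01471·V_2 - 0.8333·V_4 = 0.0003846
  0.01477·V_2 - 0.01471·V_1 - 0.00001099·V_4 = 0
  0.8351·V_4 - 0.8333·V_1 - 0.00001099·V_2 = 0
Solving these 3 simultaneous equations (Gaussian elimination) gives:
  V_1 = 0.2015 V, V_2 = 0.2008 V, V_4 = 0.2011 V
Part 1:
  Read off the nodal solution: V_1 = 0.2015 V
Part 2:
  I_R5 = (V_2 - V_4)/R5 = (0.2008 - 0.2011)/91000 = -0.000000002766 A
  Magnitude: I_R5 = 0.000000002766 A
Part 3:
  I_R5 = (V_2 - V_4)/R5 = (0.2008 - 0.2011)/91000 = -0.000000002766 A
  P_R5 = I_R5² × R5 = (-0.000000002766)² × 91000 = 0.0000000000006964 W

Final answers:
1. V_1 = 0.2015 V
2. I_R5 = 2.766e-09 A
3. P_R5 = 6.964e-13 W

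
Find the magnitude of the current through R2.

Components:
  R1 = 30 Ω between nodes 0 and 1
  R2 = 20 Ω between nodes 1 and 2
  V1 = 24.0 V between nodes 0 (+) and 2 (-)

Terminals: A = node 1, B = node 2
Nodal analysis, taking node 2 as the 0 V reference.
Source V1 fixes V_0 = 24 V.
KCL at each unknown node (sum of currents leaving = 0; resistances in Ω):
  Node 1: (V_1 - 24)/30 + (V_1 - 0)/20 = 0
Collecting terms: 0.08333 × V_1 = 0.8  =>  V_1 = 9.6 V
I_R2 = (V_1 - V_2)/R2 = (9.6 - 0)/20 = 0.48 A
|I_R2| = 0.48 A

Final answer: |I_R2| = 0.48 A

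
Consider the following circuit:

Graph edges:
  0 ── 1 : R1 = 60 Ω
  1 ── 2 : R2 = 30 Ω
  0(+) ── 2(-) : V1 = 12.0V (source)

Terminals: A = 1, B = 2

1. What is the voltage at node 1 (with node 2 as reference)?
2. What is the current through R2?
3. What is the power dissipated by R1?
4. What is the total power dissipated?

Nodal analysis, taking node 2 as the 0 V reference.
Source V1 fixes V_0 = 12 V.
KCL at each unknown node (sum of currents leaving = 0; resistances in Ω):
  Node 1: (V_1 - 12)/60 + (V_1 - 0)/30 = 0
Collecting terms: 0.05 × V_1 = 0.2  =>  V_1 = 4 V
Part 1:
  Read off the nodal solution: V_1 = 4 V
Part 2:
  I_R2 = (V_1 - V_2)/R2 = (4 - 0)/30 = 0.1333 A
  Magnitude: I_R2 = 0.1333 A
Part 3:
  I_R1 = (V_0 - V_1)/R1 = (12 - 4)/60 = 0.1333 A
  P_R1 = I_R1² × R1 = (0.1333)² × 60 = 1.067 W
Part 4:
  Power in each resistor, P = (ΔV)²/R:
    P_R1 = (12 - 4)²/60 = 1.067 W
    P_R2 = (4 - 0)²/30 = 0.5333 W
  P_total = P_R1 + P_R2 = 1.6 W

Final answers:
1. V_1 = 4 V
2. I_R2 = 0.1333 A
3. P_R1 = 1.067 W
4. P_total = 1.6 W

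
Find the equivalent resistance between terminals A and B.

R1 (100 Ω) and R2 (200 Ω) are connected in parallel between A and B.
Reduce the network between node 0 (A) and node 1 (B) by series/parallel combination:
  Rp1 = R1 ‖ R2 (parallel, both between nodes 0 and 1) = 1/(1/100 + 1/200) = 66.67 Ω
R_eq = 66.67 Ω

Final answer: 66.67 Ω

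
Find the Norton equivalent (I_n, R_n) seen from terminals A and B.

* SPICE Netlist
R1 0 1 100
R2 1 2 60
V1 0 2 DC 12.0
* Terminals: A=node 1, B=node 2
Find the Thévenin equivalent first; then I_n = V_th/R_th and R_n = R_th.
Step 1 — V_th is the open-circuit voltage V_A - V_B (nothing connected across the terminals).
Nodal analysis, taking node 2 as the 0 V reference.
Source V1 fixes V_0 = 12 V.
KCL at each unknown node (sum of currents leaving = 0; resistances in Ω):
  Node 1: (V_1 - 12)/100 + (V_1 - 0)/60 = 0
Collecting terms: 0.02667 × V_1 = 0.12  =>  V_1 = 4.5 V
V_th = V_1 - V_2 = 4.5 - 0 = 4.5 V
Step 2 — R_th: zero the source — replace V1 by a short circuit (node 2 merges into node 0) — and find the resistance seen between A (node 1) and B (node 0).
Reduce the network between node 1 (A) and node 0 (B) by series/parallel combination:
  Rp1 = R1 ‖ R2 (parallel, both between nodes 0 and 1) = 1/(1/100 + 1/60) = 37.5 Ω
R_th = 37.5 Ω
I_n = V_th/R_th = 4.5/37.5 = 0.12 A, and R_n = R_th = 37.5 Ω

Final answer: I_n = 0.12 A, R_n = 37.5 Ω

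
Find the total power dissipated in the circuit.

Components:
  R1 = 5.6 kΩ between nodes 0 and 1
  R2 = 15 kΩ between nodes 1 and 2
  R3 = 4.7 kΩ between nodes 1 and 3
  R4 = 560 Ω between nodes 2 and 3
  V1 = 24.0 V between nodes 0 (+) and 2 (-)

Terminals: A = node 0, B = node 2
Nodal analysis, taking node 2 as the 0 V reference.
Source V1 fixes V_0 = 24 V.
KCL at each unknown node (sum of currents leaving = 0; resistances in Ω):
  Node 1: (V_1 - 24)/5600 + (V_1 - 0)/15000 + (V_1 - V_3)/4700 = 0
  Node 3: (V_3 - V_1)/4700 + (V_3 - 0)/560 = 0
Collecting terms (coefficients in siemens):
  0.000458·V_1 - 0.0002128·V_3 = 0.004286
  0.001998·V_3 - 0.0002128·V_1 = 0
Determinant D = (0.000458)(0.001998) - (-0.0002128)(-0.0002128) = 0.00000087
V_1 = [(0.004286)(0.001998) - (-0.0002128)(0)]/D = 9.844 V
V_3 = [(0.000458)(0) - (0.004286)(-0.0002128)]/D = 1.048 V
Power in each resistor, P = (ΔV)²/R:
  P_R1 = (24 - 9.844)²/5600 = 0.03578 W
  P_R2 = (9.844 - 0)²/15000 = 0.006461 W
  P_R3 = (9.844 - 1.048)²/4700 = 0.01646 W
  P_R4 = (0 - 1.048)²/560 = 0.001961 W
P_total = P_R1 + P_R2 + P_R3 + P_R4 = 0.06067 W

Final answer: 0.06067 W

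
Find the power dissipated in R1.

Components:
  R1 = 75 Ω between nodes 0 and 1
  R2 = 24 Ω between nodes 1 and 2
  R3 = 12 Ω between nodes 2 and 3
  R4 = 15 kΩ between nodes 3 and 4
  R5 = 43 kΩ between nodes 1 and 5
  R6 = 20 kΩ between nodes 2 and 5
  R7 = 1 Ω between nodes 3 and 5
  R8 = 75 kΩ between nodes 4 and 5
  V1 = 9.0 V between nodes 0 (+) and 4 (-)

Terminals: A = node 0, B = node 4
Nodal analysis, taking node 4 as the 0 V reference.
Source V1 fixes V_0 = 9 V.
KCL at each unknown node (sum of currents leaving = 0; resistances in Ω):
  Node 1: (V_1 - 9)/75 + (V_1 - V_2)/24 + (V_1 - V_5)/43000 = 0
  Node 2: (V_2 - V_1)/24 + (V_2 - V_3)/12 + (V_2 - V_5)/20000 = 0
  Node 3: (V_3 - V_2)/12 + (V_3 - 0)/15000 + (V_3 - V_5)/1 = 0
  Node 5: (V_5 - V_1)/43000 + (V_5 - V_2)/20000 + (V_5 - V_3)/1 + (V_5 - 0)/75000 = 0
Collecting terms (coefficients in siemens):
  0.05502·V_1 - 0.04167·V_2 - 0.00002326·V_5 = 0.12
  0.125·V_2 - 0.04167·V_1 - 0.08333·V_3 - 0.00005·V_5 = 0
  1.083·V_3 - 0.08333·V_2 - 1·V_5 = 0
  1·V_5 - 0.00002326·V_1 - 0.00005·V_2 - 1·V_3 = 0
Solving these 4 simultaneous equations (Gaussian elimination) gives:
  V_1 = 8.946 V, V_2 = 8.929 V, V_3 = 8.921 V, V_5 = 8.921 V
I_R1 = (V_0 - V_1)/R1 = (9 - 8.946)/75 = 0.0007137 A
P_R1 = I_R1² × R1 = (0.0007137)² × 75 = 0.0000382 W

Final answer: 3.82e-05 W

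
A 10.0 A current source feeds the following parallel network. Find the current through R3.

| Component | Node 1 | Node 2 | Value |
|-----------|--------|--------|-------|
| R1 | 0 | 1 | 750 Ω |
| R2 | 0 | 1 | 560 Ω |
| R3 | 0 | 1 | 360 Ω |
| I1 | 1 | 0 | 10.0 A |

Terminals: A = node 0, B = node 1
All resistors sit directly between nodes 0 and 1, so they are in parallel and share one voltage V; the full source current 10 A splits among them.
1/R_par = 1/750 + 1/560 + 1/360 = 0.005897 S  =>  R_par = 169.6 Ω
V = I × R_par = 10 × 169.6 = 1696 V
I_R3 = V/R3 = 1696/360 = 4.711 A

Final answer: 4.711 A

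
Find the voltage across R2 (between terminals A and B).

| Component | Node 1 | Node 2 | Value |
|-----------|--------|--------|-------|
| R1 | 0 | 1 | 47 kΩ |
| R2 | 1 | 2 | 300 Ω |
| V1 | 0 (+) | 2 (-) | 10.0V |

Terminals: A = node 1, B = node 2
R1 and R2 are in series across V1 (node 0 → node 1 → node 2), and the output A–B is taken across R2, so this is a voltage divider.
Series current: I = V1/(R1 + R2) = 10/(47000 + 300) = 10/47300 = 0.0002114 A
V_R2 = I × R2 = V1 × R2/(R1 + R2) = 10 × 300/47300 = 0.06342 V

Final answer: 0.06342 V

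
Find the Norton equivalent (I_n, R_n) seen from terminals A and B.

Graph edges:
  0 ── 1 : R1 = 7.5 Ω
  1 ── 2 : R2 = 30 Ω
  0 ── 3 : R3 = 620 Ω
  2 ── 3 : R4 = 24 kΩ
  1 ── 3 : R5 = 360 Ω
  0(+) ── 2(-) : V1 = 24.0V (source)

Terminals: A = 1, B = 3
Find the Thévenin equivalent first; then I_n = V_th/R_th and R_n = R_th.
Step 1 — V_th is the open-circuit voltage V_A - V_B (nothing connected across the terminals).
Nodal analysis, taking node 2 as the 0 V reference.
Source V1 fixes V_0 = 24 V.
KCL at each unknown node (sum of currents leaving = 0; resistances in Ω):
  Node 1: (V_1 - 24)/7.5 + (V_1 - 0)/30 + (V_1 - V_3)/360 = 0
  Node 3: (V_3 - 24)/620 + (V_3 - 0)/24000 + (V_3 - V_1)/360 = 0
Collecting terms (coefficients in siemens):
  0.1694·V_1 - 0.002778·V_3 = 3.2
  0.004432·V_3 - 0.002778·V_1 = 0.03871
Determinant D = (0.1694)(0.004432) - (-0.002778)(-0.002778) = 0.0007433
V_1 = [(3.2)(0.004432) - (-0.002778)(0.03871)]/D = 19.23 V
V_3 = [(0.1694)(0.03871) - (3.2)(-0.002778)]/D = 20.78 V
V_th = V_1 - V_3 = 19.23 - 20.78 = -1.557 V
Step 2 — R_th: zero the source — replace V1 by a short circuit (node 2 merges into node 0) — and find the resistance seen between A (node 1) and B (node 3).
Reduce the network between node 1 (A) and node 3 (B) by series/parallel combination:
  Rp1 = R1 ‖ R2 (parallel, both between nodes 0 and 1) = 1/(1/7.5 + 1/30) = 6 Ω
  Rp2 = R3 ‖ R4 (parallel, both between nodes 0 and 3) = 1/(1/620 + 1/24000) = 604.4 Ω
  Rs1 = Rp1 + Rp2 (series, joined only at node 0) = 6 + 604.4 = 610.4 Ω
  Rp3 = R5 ‖ Rs1 (parallel, both between nodes 1 and 3) = 1/(1/360 + 1/610.4) = 226.4 Ω
R_th = 226.4 Ω
I_n = V_th/R_th = -1.557/226.4 = -0.006874 A, and R_n = R_th = 226.4 Ω

Final answer: I_n = -0.006874 A, R_n = 226.4 Ω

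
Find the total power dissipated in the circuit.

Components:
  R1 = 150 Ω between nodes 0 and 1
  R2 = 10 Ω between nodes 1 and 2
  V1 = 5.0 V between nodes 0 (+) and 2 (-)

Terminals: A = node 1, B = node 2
Nodal analysis, taking node 2 as the 0 V reference.
Source V1 fixes V_0 = 5 V.
KCL at each unknown node (sum of currents leaving = 0; resistances in Ω):
  Node 1: (V_1 - 5)/150 + (V_1 - 0)/10 = 0
Collecting terms: 0.1067 × V_1 = 0.03333  =>  V_1 = 0.3125 V
Power in each resistor, P = (ΔV)²/R:
  P_R1 = (5 - 0.3125)²/150 = 0.1465 W
  P_R2 = (0.3125 - 0)²/10 = 0.009766 W
P_total = P_R1 + P_R2 = 0.1562 W

Final answer: 0.1562 W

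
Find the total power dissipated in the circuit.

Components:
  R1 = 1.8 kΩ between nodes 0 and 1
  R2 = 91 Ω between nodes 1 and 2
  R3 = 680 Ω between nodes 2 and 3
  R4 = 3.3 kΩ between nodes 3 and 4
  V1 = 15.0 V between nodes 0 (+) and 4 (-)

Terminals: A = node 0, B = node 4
Nodal analysis, taking node 4 as the 0 V reference.
Source V1 fixes V_0 = 15 V.
KCL at each unknown node (sum of currents leaving = 0; resistances in Ω):
  Node 1: (V_1 - 15)/1800 + (V_1 - V_2)/91 = 0
  Node 2: (V_2 - V_1)/91 + (V_2 - V_3)/680 = 0
  Node 3: (V_3 - V_2)/680 + (V_3 - 0)/3300 = 0
Collecting terms (coefficients in siemens):
  0.01154·V_1 - 0.01099·V_2 = 0.008333
  0.01246·V_2 - 0.01099·V_1 - 0.001471·V_3 = 0
  0.001774·V_3 - 0.001471·V_2 = 0
Solving these 3 simultaneous equations (Gaussian elimination) gives:
  V_1 = 10.4 V, V_2 = 10.17 V, V_3 = 8.431 V
Power in each resistor, P = (ΔV)²/R:
  P_R1 = (15 - 10.4)²/1800 = 0.01175 W
  P_R2 = (10.4 - 10.17)²/91 = 0.000594 W
  P_R3 = (10.17 - 8.431)²/680 = 0.004439 W
  P_R4 = (8.431 - 0)²/3300 = 0.02154 W
P_total = P_R1 + P_R2 + P_R3 + P_R4 = 0.03832 W

Final answer: 0.03832 W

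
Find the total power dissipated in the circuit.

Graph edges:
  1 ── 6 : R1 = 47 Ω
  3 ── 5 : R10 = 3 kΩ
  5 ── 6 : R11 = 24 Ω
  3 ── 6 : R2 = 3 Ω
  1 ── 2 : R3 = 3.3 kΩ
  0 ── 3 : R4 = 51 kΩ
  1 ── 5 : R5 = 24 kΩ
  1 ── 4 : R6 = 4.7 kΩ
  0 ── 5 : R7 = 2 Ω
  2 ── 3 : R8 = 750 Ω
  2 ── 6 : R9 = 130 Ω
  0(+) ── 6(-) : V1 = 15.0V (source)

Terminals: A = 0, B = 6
Nodal analysis, taking node 6 as the 0 V reference.
Source V1 fixes V_0 = 15 V.
KCL at each unknown node (sum of currents leaving = 0; resistances in Ω):
  Node 1: (V_1 - 0)/47 + (V_1 - V_2)/3300 + (V_1 - V_5)/24000 + (V_1 - V_4)/4700 = 0
  Node 2: (V_2 - V_1)/3300 + (V_2 - V_3)/750 + (V_2 - 0)/130 = 0
  Node 3: (V_3 - 0)/3 + (V_3 - 15)/51000 + (V_3 - V_2)/750 + (V_3 - V_5)/3000 = 0
  Node 4: (V_4 - V_1)/4700 = 0
  Node 5: (V_5 - V_1)/24000 + (V_5 - 15)/2 + (V_5 - V_3)/3000 + (V_5 - 0)/24 = 0
Collecting terms (coefficients in siemens):
  0.02183·V_1 - 0.000303·V_2 - 0.0002128·V_4 - 0.00004167·V_5 = 0
  0.009329·V_2 - 0.000303·V_1 - 0.001333·V_3 = 0
  0.335·V_3 - 0.001333·V_2 - 0.0003333·V_5 = 0.0002941
  0.0002128·V_4 - 0.0002128·V_1 = 0
  0.542·V_5 - 0.00004167·V_1 - 0.0003333·V_3 = 7.5
Solving these 5 simultaneous equations (Gaussian elimination) gives:
  V_1 = 0.02671 V, V_2 = 0.002962 V, V_3 = 0.01466 V, V_4 = 0.02671 V
  V_5 = 13.84 V
Power in each resistor, P = (ΔV)²/R:
  P_R1 = (0.02671 - 0)²/47 = 0.00001517 W
  P_R2 = (0.01466 - 0)²/3 = 0.00007161 W
  P_R3 = (0.02671 - 0.002962)²/3300 = 0.0000001708 W
  P_R4 = (15 - 0.01466)²/51000 = 0.004403 W
  P_R5 = (0.02671 - 13.84)²/24000 = 0.007946 W
  P_R6 = (0.02671 - 0.02671)²/4700 = 0 W
  P_R7 = (15 - 13.84)²/2 = 0.6768 W
  P_R8 = (0.002962 - 0.01466)²/750 = 0.0000001823 W
  P_R9 = (0.002962 - 0)²/130 = 0.0000000675 W
  P_R10 = (0.01466 - 13.84)²/3000 = 0.06368 W
  P_R11 = (13.84 - 0)²/24 = 7.977 W
P_total = P_R1 + P_R2 + P_R3 + P_R4 + P_R5 + P_R6 + P_R7 + P_R8 + P_R9 + P_R10 + P_R11 = 8.73 W

Final answer: 8.73 W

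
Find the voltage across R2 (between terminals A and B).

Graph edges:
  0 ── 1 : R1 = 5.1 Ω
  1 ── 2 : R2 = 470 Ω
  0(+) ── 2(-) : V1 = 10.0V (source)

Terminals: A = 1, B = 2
R1 and R2 are in series across V1 (node 0 → node 1 → node 2), and the output A–B is taken across R2, so this is a voltage divider.
Series current: I = V1/(R1 + R2) = 10/(5.1 + 470) = 10/475.1 = 0.02105 A
V_R2 = I × R2 = V1 × R2/(R1 + R2) = 10 × 470/475.1 = 9.893 V

Final answer: 9.893 V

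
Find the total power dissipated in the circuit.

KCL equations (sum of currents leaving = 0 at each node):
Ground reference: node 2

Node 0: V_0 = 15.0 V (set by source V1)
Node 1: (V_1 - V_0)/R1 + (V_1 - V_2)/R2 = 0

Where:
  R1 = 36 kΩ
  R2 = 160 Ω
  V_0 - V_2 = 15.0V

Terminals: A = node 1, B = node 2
Nodal analysis, taking node 2 as the 0 V reference.
Source V1 fixes V_0 = 15 V.
KCL at each unknown node (sum of currents leaving = 0; resistances in Ω):
  Node 1: (V_1 - 15)/36000 + (V_1 - 0)/160 = 0
Collecting terms: 0.006278 × V_1 = 0.0004167  =>  V_1 = 0.06637 V
Power in each resistor, P = (ΔV)²/R:
  P_R1 = (15 - 0.06637)²/36000 = 0.006195 W
  P_R2 = (0.06637 - 0)²/160 = 0.00002753 W
P_total = P_R1 + P_R2 = 0.006222 W

Final answer: 0.006222 W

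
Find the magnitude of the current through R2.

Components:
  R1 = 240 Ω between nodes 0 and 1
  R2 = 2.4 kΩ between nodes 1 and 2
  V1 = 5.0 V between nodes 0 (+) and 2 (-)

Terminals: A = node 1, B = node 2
Nodal analysis, taking node 2 as the 0 V reference.
Source V1 fixes V_0 = 5 V.
KCL at each unknown node (sum of currents leaving = 0; resistances in Ω):
  Node 1: (V_1 - 5)/240 + (V_1 - 0)/2400 = 0
Collecting terms: 0.004583 × V_1 = 0.02083  =>  V_1 = 4.545 V
I_R2 = (V_1 - V_2)/R2 = (4.545 - 0)/2400 = 0.001894 A
|I_R2| = 0.001894 A

Final answer: |I_R2| = 0.001894 A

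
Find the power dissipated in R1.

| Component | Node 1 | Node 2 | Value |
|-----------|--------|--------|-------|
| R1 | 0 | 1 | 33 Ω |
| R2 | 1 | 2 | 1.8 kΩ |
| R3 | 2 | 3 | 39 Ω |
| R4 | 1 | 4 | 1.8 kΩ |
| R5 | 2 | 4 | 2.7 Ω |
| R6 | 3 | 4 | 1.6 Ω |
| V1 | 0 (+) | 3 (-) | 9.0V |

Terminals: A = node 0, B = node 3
Nodal analysis, taking node 3 as the 0 V reference.
Source V1 fixes V_0 = 9 V.
KCL at each unknown node (sum of currents leaving = 0; resistances in Ω):
  Node 1: (V_1 - 9)/33 + (V_1 - V_2)/1800 + (V_1 - V_4)/1800 = 0
  Node 2: (V_2 - V_1)/1800 + (V_2 - 0)/39 + (V_2 - V_4)/2.7 = 0
  Node 4: (V_4 - V_1)/1800 + (V_4 - V_2)/2.7 + (V_4 - 0)/1.6 = 0
Collecting terms (coefficients in siemens):
  0.03141·V_1 - 0.0005556·V_2 - 0.0005556·V_4 = 0.2727
  0.3966·V_2 - 0.0005556·V_1 - 0.3704·V_4 = 0
  0.9959·V_4 - 0.0005556·V_1 - 0.3704·V_2 = 0
Solving these 3 simultaneous equations (Gaussian elimination) gives:
  V_1 = 8.682 V, V_2 = 0.02557 V, V_4 = 0.01435 V
I_R1 = (V_0 - V_1)/R1 = (9 - 8.682)/33 = 0.009625 A
P_R1 = I_R1² × R1 = (0.009625)² × 33 = 0.003057 W

Final answer: 0.003057 W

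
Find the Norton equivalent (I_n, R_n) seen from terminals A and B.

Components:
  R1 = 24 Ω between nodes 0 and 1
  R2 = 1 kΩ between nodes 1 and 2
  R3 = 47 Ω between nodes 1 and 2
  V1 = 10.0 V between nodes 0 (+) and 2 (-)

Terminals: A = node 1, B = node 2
Find the Thévenin equivalent first; then I_n = V_th/R_th and R_n = R_th.
Step 1 — V_th is the open-circuit voltage V_A - V_B (nothing connected across the terminals).
Nodal analysis, taking node 2 as the 0 V reference.
Source V1 fixes V_0 = 10 V.
KCL at each unknown node (sum of currents leaving = 0; resistances in Ω):
  Node 1: (V_1 - 10)/24 + (V_1 - 0)/1000 + (V_1 - 0)/47 = 0
Collecting terms: 0.06394 × V_1 = 0.4167  =>  V_1 = 6.516 V
V_th = V_1 - V_2 = 6.516 - 0 = 6.516 V
Step 2 — R_th: zero the source — replace V1 by a short circuit (node 2 merges into node 0) — and find the resistance seen between A (node 1) and B (node 0).
Reduce the network between node 1 (A) and node 0 (B) by series/parallel combination:
  Rp1 = R1 ‖ R2 ‖ R3 (parallel, all between nodes 0 and 1) = 1/(1/24 + 1/1000 + 1/47) = 15.64 Ω
R_th = 15.64 Ω
I_n = V_th/R_th = 6.516/15.64 = 0.4167 A, and R_n = R_th = 15.64 Ω

Final answer: I_n = 0.4167 A, R_n = 15.64 Ω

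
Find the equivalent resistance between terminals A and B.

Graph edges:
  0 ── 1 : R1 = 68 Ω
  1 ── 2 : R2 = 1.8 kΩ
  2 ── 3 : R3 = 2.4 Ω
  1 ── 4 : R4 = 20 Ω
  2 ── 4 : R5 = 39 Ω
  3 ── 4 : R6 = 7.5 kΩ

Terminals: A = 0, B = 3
The network is not a plain series/parallel combination. Inject a 1 A test current into terminal A (node 0) and return it from terminal B (node 3); then R_eq = V_A / (1 A).
Nodal analysis, taking node 3 as the 0 V reference.
Current source I_test pushes 1 A into node 0 and draws it out of node 3.
KCL at each unknown node (sum of currents leaving = 0; resistances in Ω):
  Node 0: (V_0 - V_1)/68 - 1 = 0
  Node 1: (V_1 - V_0)/68 + (V_1 - V_2)/1800 + (V_1 - V_4)/20 = 0
  Node 2: (V_2 - V_1)/1800 + (V_2 - 0)/2.4 + (V_2 - V_4)/39 = 0
  Node 4: (V_4 - V_1)/20 + (V_4 - V_2)/39 + (V_4 - 0)/7500 = 0
Collecting terms (coefficients in siemens):
  0.01471·V_0 - 0.01471·V_1 = 1
  0.06526·V_1 - 0.01471·V_0 - 0.0005556·V_2 - 0.05·V_4 = 0
  0.4429·V_2 - 0.0005556·V_1 - 0.02564·V_4 = 0
  0.07577·V_4 - 0.05·V_1 - 0.02564·V_2 = 0
Solving these 4 simultaneous equations (Gaussian elimination) gives:
  V_0 = 127.3 V, V_1 = 59.31 V, V_2 = 2.387 V, V_4 = 39.95 V
R_eq = V_0 / 1 A = 127.3 Ω

Final answer: 127.3 Ω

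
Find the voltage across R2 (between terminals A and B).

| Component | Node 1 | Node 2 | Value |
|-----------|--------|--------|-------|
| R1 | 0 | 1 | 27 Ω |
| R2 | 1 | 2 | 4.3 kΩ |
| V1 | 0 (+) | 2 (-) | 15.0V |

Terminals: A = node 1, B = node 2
R1 and R2 are in series across V1 (node 0 → node 1 → node 2), and the output A–B is taken across R2, so this is a voltage divider.
Series current: I = V1/(R1 + R2) = 15/(27 + 4300) = 15/4327 = 0.003467 A
V_R2 = I × R2 = V1 × R2/(R1 + R2) = 15 × 4300/4327 = 14.91 V

Final answer: 14.91 V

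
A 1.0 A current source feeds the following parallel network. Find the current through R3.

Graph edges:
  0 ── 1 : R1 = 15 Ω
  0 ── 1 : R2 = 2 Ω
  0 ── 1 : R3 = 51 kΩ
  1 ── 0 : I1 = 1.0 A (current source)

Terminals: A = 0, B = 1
All resistors sit directly between nodes 0 and 1, so they are in parallel and share one voltage V; the full source current 1 A splits among them.
1/R_par = 1/15 + 1/2 + 1/51000 = 0.5667 S  =>  R_par = 1.765 Ω
V = I × R_par = 1 × 1.765 = 1.765 V
I_R3 = V/R3 = 1.765/51000 = 0.0000346 A

Final answer: 3.46e-05 A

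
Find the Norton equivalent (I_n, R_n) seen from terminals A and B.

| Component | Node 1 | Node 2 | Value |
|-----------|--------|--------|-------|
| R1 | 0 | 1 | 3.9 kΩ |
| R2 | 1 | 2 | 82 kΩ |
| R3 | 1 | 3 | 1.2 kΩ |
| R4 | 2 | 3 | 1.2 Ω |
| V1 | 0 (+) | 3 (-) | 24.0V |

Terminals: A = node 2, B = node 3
Find the Thévenin equivalent first; then I_n = V_th/R_th and R_n = R_th.
Step 1 — V_th is the open-circuit voltage V_A - V_B (nothing connected across the terminals).
Nodal analysis, taking node 3 as the 0 V reference.
Source V1 fixes V_0 = 24 V.
KCL at each unknown node (sum of currents leaving = 0; resistances in Ω):
  Node 1: (V_1 - 24)/3900 + (V_1 - V_2)/82000 + (V_1 - 0)/1200 = 0
  Node 2: (V_2 - V_1)/82000 + (V_2 - 0)/1.2 = 0
Collecting terms (coefficients in siemens):
  0.001102·V_1 - 0.0000122·V_2 = 0.006154
  0.8333·V_2 - 0.0000122·V_1 = 0
Determinant D = (0.001102)(0.8333) - (-0.0000122)(-0.0000122) = 0.0009183
V_1 = [(0.006154)(0.8333) - (-0.0000122)(0)]/D = 5.585 V
V_2 = [(0.001102)(0) - (0.006154)(-0.0000122)]/D = 0.00008172 V
V_th = V_2 - V_3 = 0.00008172 - 0 = 0.00008172 V
Step 2 — R_th: zero the source — replace V1 by a short circuit (node 3 merges into node 0) — and find the resistance seen between A (node 2) and B (node 0).
Reduce the network between node 2 (A) and node 0 (B) by series/parallel combination:
  Rp1 = R1 ‖ R3 (parallel, both between nodes 0 and 1) = 1/(1/3900 + 1/1200) = 917.6 Ω
  Rs1 = R2 + Rp1 (series, joined only at node 1) = 82000 + 917.6 = 82920 Ω
  Rp2 = R4 ‖ Rs1 (parallel, both between nodes 0 and 2) = 1/(1/1.2 + 1/82920) = 1.2 Ω
R_th = 1.2 Ω
I_n = V_th/R_th = 0.00008172/1.2 = 0.0000681 A, and R_n = R_th = 1.2 Ω

Final answer: I_n = 6.81e-05 A, R_n = 1.2 Ω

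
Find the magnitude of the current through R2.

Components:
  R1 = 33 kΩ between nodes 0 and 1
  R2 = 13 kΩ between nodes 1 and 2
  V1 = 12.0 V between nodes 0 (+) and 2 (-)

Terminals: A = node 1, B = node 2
Nodal analysis, taking node 2 as the 0 V reference.
Source V1 fixes V_0 = 12 V.
KCL at each unknown node (sum of currents leaving = 0; resistances in Ω):
  Node 1: (V_1 - 12)/33000 + (V_1 - 0)/13000 = 0
Collecting terms: 0.0001072 × V_1 = 0.0003636  =>  V_1 = 3.391 V
I_R2 = (V_1 - V_2)/R2 = (3.391 - 0)/13000 = 0.0002609 A
|I_R2| = 0.0002609 A

Final answer: |I_R2| = 0.0002609 A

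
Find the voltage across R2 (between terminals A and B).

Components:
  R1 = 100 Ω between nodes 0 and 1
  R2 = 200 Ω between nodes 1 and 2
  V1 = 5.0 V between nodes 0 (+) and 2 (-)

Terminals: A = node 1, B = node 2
R1 and R2 are in series across V1 (node 0 → node 1 → node 2), and the output A–B is taken across R2, so this is a voltage divider.
Series current: I = V1/(R1 + R2) = 5/(100 + 200) = 5/300 = 0.01667 A
V_R2 = I × R2 = V1 × R2/(R1 + R2) = 5 × 200/300 = 3.333 V

Final answer: 3.333 V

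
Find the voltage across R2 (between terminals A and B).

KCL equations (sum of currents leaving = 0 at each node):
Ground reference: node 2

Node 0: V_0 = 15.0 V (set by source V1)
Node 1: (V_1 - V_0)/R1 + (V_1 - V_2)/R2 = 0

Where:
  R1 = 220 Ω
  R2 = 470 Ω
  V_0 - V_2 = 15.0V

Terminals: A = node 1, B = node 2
R1 and R2 are in series across V1 (node 0 → node 1 → node 2), and the output A–B is taken across R2, so this is a voltage divider.
Series current: I = V1/(R1 + R2) = 15/(220 + 470) = 15/690 = 0.02174 A
V_R2 = I × R2 = V1 × R2/(R1 + R2) = 15 × 470/690 = 10.22 V

Final answer: 10.22 V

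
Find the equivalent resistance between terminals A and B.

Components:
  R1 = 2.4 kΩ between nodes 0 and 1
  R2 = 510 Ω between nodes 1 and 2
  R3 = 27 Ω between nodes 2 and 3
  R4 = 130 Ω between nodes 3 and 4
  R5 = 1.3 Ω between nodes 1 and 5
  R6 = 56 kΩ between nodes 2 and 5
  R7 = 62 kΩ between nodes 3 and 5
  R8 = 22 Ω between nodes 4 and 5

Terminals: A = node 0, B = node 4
The network is not a plain series/parallel combination. Inject a 1 A test current into terminal A (node 0) and return it from terminal B (node 4); then R_eq = V_A / (1 A).
Nodal analysis, taking node 4 as the 0 V reference.
Current source I_test pushes 1 A into node 0 and draws it out of node 4.
KCL at each unknown node (sum of currents leaving = 0; resistances in Ω):
  Node 0: (V_0 - V_1)/2400 - 1 = 0
  Node 1: (V_1 - V_0)/2400 + (V_1 - V_2)/510 + (V_1 - V_5)/1.3 = 0
  Node 2: (V_2 - V_1)/510 + (V_2 - V_3)/27 + (V_2 - V_5)/56000 = 0
  Node 3: (V_3 - V_2)/27 + (V_3 - 0)/130 + (V_3 - V_5)/62000 = 0
  Node 5: (V_5 - V_1)/1.3 + (V_5 - V_2)/56000 + (V_5 - V_3)/62000 + (V_5 - 0)/22 = 0
Collecting terms (coefficients in siemens):
  0.0004167·V_0 - 0.0004167·V_1 = 1
  0.7716·V_1 - 0.0004167·V_0 - 0.001961·V_2 - 0.7692·V_5 = 0
  0.03902·V_2 - 0.001961·V_1 - 0.03704·V_3 - 0.00001786·V_5 = 0
  0.04475·V_3 - 0.03704·V_2 - 0.00001613·V_5 = 0
  0.8147·V_5 - 0.7692·V_1 - 0.00001786·V_2 - 0.00001613·V_3 = 0
Solving these 5 simultaneous equations (Gaussian elimination) gives:
  V_0 = 2423 V, V_1 = 22.5 V, V_2 = 5.358 V, V_3 = 4.443 V
  V_5 = 21.25 V
R_eq = V_0 / 1 A = 2423 Ω = 2.423 kΩ

Final answer: 2.423 kΩ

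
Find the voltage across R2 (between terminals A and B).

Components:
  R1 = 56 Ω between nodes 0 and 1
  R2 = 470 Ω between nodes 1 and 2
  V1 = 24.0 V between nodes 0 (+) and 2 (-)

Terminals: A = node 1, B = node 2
R1 and R2 are in series across V1 (node 0 → node 1 → node 2), and the output A–B is taken across R2, so this is a voltage divider.
Series current: I = V1/(R1 + R2) = 24/(56 + 470) = 24/526 = 0.04563 A
V_R2 = I × R2 = V1 × R2/(R1 + R2) = 24 × 470/526 = 21.44 V

Final answer: 21.44 V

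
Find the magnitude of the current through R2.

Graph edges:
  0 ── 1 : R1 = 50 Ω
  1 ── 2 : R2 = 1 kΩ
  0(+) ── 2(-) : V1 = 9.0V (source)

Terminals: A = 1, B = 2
Nodal analysis, taking node 2 as the 0 V reference.
Source V1 fixes V_0 = 9 V.
KCL at each unknown node (sum of currents leaving = 0; resistances in Ω):
  Node 1: (V_1 - 9)/50 + (V_1 - 0)/1000 = 0
Collecting terms: 0.021 × V_1 = 0.18  =>  V_1 = 8.571 V
I_R2 = (V_1 - V_2)/R2 = (8.571 - 0)/1000 = 0.008571 A
|I_R2| = 0.008571 A

Final answer: |I_R2| = 0.008571 A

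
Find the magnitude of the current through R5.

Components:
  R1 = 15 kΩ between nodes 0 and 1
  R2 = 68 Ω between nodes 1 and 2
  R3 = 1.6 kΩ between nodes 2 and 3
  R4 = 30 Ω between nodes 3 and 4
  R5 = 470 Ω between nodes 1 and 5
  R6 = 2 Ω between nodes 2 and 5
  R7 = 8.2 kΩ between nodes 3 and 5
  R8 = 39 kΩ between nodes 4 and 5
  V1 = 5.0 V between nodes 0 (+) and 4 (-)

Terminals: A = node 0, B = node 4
Nodal analysis, taking node 4 as the 0 V reference.
Source V1 fixes V_0 = 5 V.
KCL at each unknown node (sum of currents leaving = 0; resistances in Ω):
  Node 1: (V_1 - 5)/15000 + (V_1 - V_2)/68 + (V_1 - V_5)/470 = 0
  Node 2: (V_2 - V_1)/68 + (V_2 - V_3)/1600 + (V_2 - V_5)/2 = 0
  Node 3: (V_3 - V_2)/1600 + (V_3 - 0)/30 + (V_3 - V_5)/8200 = 0
  Node 5: (V_5 - V_1)/470 + (V_5 - V_2)/2 + (V_5 - V_3)/8200 + (V_5 - 0)/39000 = 0
Collecting terms (coefficients in siemens):
  0.0169·V_1 - 0.01471·V_2 - 0.002128·V_5 = 0.0003333
  0.5153·V_2 - 0.01471·V_1 - 0.000625·V_3 - 0.5·V_5 = 0
  0.03408·V_3 - 0.000625·V_2 - 0.000122·V_5 = 0
  0.5023·V_5 - 0.002128·V_1 - 0.5·V_2 - 0.000122·V_3 = 0
Solving these 4 simultaneous equations (Gaussian elimination) gives:
  V_1 = 0.4217 V, V_2 = 0.4036 V, V_3 = 0.008846 V, V_5 = 0.4036 V
I_R5 = (V_1 - V_5)/R5 = (0.4217 - 0.4036)/470 = 0.00003865 A
|I_R5| = 0.00003865 A

Final answer: |I_R5| = 3.865e-05 A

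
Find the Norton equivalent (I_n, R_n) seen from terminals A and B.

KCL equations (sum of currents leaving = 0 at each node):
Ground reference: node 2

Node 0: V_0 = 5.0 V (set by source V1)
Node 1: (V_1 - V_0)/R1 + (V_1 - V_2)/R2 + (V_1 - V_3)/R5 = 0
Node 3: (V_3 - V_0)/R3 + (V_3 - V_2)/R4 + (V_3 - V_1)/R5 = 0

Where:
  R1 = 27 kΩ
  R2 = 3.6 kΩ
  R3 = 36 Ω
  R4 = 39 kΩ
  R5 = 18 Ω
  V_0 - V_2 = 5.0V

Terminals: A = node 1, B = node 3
Find the Thévenin equivalent first; then I_n = V_th/R_th and R_n = R_th.
Step 1 — V_th is the open-circuit voltage V_A - V_B (nothing connected across the terminals).
Nodal analysis, taking node 2 as the 0 V reference.
Source V1 fixes V_0 = 5 V.
KCL at each unknown node (sum of currents leaving = 0; resistances in Ω):
  Node 1: (V_1 - 5)/27000 + (V_1 - 0)/3600 + (V_1 - V_3)/18 = 0
  Node 3: (V_3 - 5)/36 + (V_3 - 0)/39000 + (V_3 - V_1)/18 = 0
Collecting terms (coefficients in siemens):
  0.05587·V_1 - 0.05556·V_3 = 0.0001852
  0.08336·V_3 - 0.05556·V_1 = 0.1389
Determinant D = (0.05587)(0.08336) - (-0.05556)(-0.05556) = 0.001571
V_1 = [(0.0001852)(0.08336) - (-0.05556)(0.1389)]/D = 4.922 V
V_3 = [(0.05587)(0.1389) - (0.0001852)(-0.05556)]/D = 4.946 V
V_th = V_1 - V_3 = 4.922 - 4.946 = -0.02456 V
Step 2 — R_th: zero the source — replace V1 by a short circuit (node 2 merges into node 0) — and find the resistance seen between A (node 1) and B (node 3).
Reduce the network between node 1 (A) and node 3 (B) by series/parallel combination:
  Rp1 = R1 ‖ R2 (parallel, both between nodes 0 and 1) = 1/(1/27000 + 1/3600) = 3176 Ω
  Rp2 = R3 ‖ R4 (parallel, both between nodes 0 and 3) = 1/(1/36 + 1/39000) = 35.97 Ω
  Rs1 = Rp1 + Rp2 (series, joined only at node 0) = 3176 + 35.97 = 3212 Ω
  Rp3 = R5 ‖ Rs1 (parallel, both between nodes 1 and 3) = 1/(1/18 + 1/3212) = 17.9 Ω
R_th = 17.9 Ω
I_n = V_th/R_th = -0.02456/17.9 = -0.001372 A, and R_n = R_th = 17.9 Ω

Final answer: I_n = -0.001372 A, R_n = 17.9 Ω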